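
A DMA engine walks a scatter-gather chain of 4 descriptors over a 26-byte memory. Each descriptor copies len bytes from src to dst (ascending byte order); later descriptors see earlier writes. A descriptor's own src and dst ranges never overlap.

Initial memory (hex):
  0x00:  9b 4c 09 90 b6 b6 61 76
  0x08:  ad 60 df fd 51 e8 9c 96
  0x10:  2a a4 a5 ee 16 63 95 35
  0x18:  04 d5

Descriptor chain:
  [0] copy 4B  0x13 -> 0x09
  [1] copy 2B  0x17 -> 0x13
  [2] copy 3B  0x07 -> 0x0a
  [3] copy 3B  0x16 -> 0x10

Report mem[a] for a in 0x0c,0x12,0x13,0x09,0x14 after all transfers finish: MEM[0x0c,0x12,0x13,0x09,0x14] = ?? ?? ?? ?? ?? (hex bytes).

  after D0: wrote 4B at 0x09 = ee166395
  after D1: wrote 2B at 0x13 = 3504
  after D2: wrote 3B at 0x0a = 76adee
  after D3: wrote 3B at 0x10 = 953504
query mem[0x0c]=0xee, mem[0x12]=0x04, mem[0x13]=0x35, mem[0x09]=0xee, mem[0x14]=0x04

MEM[0x0c,0x12,0x13,0x09,0x14] = ee 04 35 ee 04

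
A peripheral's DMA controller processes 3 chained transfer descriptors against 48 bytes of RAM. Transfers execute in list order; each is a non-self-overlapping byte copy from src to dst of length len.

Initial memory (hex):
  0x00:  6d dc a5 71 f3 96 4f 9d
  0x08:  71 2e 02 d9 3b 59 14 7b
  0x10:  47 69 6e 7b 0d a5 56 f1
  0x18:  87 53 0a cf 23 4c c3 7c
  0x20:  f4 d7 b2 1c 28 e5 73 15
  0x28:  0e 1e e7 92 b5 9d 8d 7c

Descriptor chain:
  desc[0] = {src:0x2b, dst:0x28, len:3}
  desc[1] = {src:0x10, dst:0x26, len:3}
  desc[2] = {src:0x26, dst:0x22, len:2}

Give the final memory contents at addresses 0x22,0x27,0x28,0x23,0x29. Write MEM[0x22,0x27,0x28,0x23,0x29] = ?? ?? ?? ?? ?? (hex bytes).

  after D0: wrote 3B at 0x28 = 92b59d
  after D1: wrote 3B at 0x26 = 47696e
  after D2: wrote 2B at 0x22 = 4769
query mem[0x22]=0x47, mem[0x27]=0x69, mem[0x28]=0x6e, mem[0x23]=0x69, mem[0x29]=0xb5

MEM[0x22,0x27,0x28,0x23,0x29] = 47 69 6e 69 b5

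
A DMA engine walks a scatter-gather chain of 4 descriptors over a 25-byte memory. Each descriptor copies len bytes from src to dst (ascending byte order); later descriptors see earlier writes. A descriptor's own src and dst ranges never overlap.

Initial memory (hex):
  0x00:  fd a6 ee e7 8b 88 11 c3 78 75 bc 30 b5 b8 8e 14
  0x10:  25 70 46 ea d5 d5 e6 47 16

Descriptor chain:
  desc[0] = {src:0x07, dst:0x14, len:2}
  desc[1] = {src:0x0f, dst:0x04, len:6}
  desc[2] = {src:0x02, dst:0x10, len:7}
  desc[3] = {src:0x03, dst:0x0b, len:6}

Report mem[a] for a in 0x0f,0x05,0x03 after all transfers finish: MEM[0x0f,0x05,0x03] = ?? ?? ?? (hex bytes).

D0: mem[0x14..0x15] <- [c3 78]
D1: mem[0x04..0x09] <- [14 25 70 46 ea c3]
D2: mem[0x10..0x16] <- [ee e7 14 25 70 46 ea]
D3: mem[0x0b..0x10] <- [e7 14 25 70 46 ea]
query mem[0x0f]=0x46, mem[0x05]=0x25, mem[0x03]=0xe7

MEM[0x0f,0x05,0x03] = 46 25 e7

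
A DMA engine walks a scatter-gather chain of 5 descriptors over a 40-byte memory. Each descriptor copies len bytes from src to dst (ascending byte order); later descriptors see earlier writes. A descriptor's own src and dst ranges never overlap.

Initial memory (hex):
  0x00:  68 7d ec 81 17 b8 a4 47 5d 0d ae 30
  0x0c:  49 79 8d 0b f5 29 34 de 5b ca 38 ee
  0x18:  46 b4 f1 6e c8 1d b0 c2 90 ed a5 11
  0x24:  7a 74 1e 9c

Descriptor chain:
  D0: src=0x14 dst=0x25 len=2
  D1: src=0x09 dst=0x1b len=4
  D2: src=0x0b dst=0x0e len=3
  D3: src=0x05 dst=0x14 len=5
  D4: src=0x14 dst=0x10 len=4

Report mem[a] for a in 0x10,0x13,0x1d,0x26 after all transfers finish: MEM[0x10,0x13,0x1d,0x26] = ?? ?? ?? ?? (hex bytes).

MEM[0x10,0x13,0x1d,0x26] = b8 5d 30 ca

#0 dst[0x25+2] := {0x5b,0xca}
#1 dst[0x1b+4] := {0x0d,0xae,0x30,0x49}
#2 dst[0x0e+3] := {0x30,0x49,0x79}
#3 dst[0x14+5] := {0xb8,0xa4,0x47,0x5d,0x0d}
#4 dst[0x10+4] := {0xb8,0xa4,0x47,0x5d}
query mem[0x10]=0xb8, mem[0x13]=0x5d, mem[0x1d]=0x30, mem[0x26]=0xca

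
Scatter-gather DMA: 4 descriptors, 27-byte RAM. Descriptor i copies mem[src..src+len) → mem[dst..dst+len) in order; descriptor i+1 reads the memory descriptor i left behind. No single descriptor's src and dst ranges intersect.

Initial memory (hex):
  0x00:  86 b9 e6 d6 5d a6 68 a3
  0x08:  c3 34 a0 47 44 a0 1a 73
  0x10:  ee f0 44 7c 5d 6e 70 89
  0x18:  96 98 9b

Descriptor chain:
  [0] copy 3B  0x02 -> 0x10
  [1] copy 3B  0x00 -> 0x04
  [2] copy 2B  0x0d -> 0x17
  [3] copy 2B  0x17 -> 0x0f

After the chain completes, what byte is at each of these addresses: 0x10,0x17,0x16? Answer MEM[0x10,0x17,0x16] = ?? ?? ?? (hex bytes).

MEM[0x10,0x17,0x16] = 1a a0 70

#0 dst[0x10+3] := {0xe6,0xd6,0x5d}
#1 dst[0x04+3] := {0x86,0xb9,0xe6}
#2 dst[0x17+2] := {0xa0,0x1a}
#3 dst[0x0f+2] := {0xa0,0x1a}
query mem[0x10]=0x1a, mem[0x17]=0xa0, mem[0x16]=0x70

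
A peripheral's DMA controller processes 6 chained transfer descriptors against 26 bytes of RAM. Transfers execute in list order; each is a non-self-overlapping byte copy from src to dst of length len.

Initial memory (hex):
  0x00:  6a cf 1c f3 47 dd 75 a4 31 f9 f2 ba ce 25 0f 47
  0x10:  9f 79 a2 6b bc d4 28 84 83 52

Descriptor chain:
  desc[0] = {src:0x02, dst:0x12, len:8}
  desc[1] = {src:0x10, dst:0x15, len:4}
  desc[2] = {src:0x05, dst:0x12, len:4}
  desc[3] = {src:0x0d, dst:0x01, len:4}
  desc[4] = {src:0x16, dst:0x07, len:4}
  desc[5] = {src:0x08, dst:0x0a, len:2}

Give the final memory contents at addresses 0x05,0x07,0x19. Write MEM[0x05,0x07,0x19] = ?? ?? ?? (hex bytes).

[0] 0x02->0x12 len=8 : 1c f3 47 dd 75 a4 31 f9
[1] 0x10->0x15 len=4 : 9f 79 1c f3
[2] 0x05->0x12 len=4 : dd 75 a4 31
[3] 0x0d->0x01 len=4 : 25 0f 47 9f
[4] 0x16->0x07 len=4 : 79 1c f3 f9
[5] 0x08->0x0a len=2 : 1c f3
query mem[0x05]=0xdd, mem[0x07]=0x79, mem[0x19]=0xf9

MEM[0x05,0x07,0x19] = dd 79 f9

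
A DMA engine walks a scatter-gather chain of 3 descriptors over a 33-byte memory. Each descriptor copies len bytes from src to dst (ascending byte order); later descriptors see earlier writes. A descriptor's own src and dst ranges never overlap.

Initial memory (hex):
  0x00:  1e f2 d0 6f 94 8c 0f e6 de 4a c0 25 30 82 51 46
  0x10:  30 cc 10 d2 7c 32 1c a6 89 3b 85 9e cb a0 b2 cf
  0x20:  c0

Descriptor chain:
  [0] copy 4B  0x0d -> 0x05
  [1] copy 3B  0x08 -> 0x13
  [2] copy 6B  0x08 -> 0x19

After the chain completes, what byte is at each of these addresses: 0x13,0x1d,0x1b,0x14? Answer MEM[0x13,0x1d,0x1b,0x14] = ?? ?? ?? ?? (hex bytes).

#0 dst[0x05+4] := {0x82,0x51,0x46,0x30}
#1 dst[0x13+3] := {0x30,0x4a,0xc0}
#2 dst[0x19+6] := {0x30,0x4a,0xc0,0x25,0x30,0x82}
query mem[0x13]=0x30, mem[0x1d]=0x30, mem[0x1b]=0xc0, mem[0x14]=0x4a

MEM[0x13,0x1d,0x1b,0x14] = 30 30 c0 4a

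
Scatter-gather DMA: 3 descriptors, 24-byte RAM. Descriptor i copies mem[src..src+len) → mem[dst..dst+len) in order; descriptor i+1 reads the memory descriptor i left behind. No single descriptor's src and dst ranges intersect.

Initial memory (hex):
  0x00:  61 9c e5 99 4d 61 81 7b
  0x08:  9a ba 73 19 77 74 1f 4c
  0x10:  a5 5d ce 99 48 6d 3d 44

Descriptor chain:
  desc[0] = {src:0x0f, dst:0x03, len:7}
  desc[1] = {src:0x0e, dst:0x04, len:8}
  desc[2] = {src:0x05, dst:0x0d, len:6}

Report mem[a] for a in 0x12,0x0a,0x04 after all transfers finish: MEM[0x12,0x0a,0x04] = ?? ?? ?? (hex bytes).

MEM[0x12,0x0a,0x04] = 48 48 1f

  after D0: wrote 7B at 0x03 = 4ca55dce99486d
  after D1: wrote 8B at 0x04 = 1f4ca55dce99486d
  after D2: wrote 6B at 0x0d = 4ca55dce9948
query mem[0x12]=0x48, mem[0x0a]=0x48, mem[0x04]=0x1f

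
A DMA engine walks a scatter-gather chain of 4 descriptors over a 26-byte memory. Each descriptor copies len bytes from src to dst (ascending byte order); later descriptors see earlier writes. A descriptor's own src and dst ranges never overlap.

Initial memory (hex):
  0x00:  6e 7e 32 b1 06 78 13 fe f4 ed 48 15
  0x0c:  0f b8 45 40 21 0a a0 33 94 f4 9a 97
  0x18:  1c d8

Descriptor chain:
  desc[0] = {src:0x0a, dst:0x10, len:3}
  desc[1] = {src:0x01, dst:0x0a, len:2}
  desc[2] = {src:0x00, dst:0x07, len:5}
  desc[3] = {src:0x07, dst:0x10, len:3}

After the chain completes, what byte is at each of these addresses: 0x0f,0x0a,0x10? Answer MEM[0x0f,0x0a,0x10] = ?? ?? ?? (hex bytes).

MEM[0x0f,0x0a,0x10] = 40 b1 6e

D0: mem[0x10..0x12] <- [48 15 0f]
D1: mem[0x0a..0x0b] <- [7e 32]
D2: mem[0x07..0x0b] <- [6e 7e 32 b1 06]
D3: mem[0x10..0x12] <- [6e 7e 32]
query mem[0x0f]=0x40, mem[0x0a]=0xb1, mem[0x10]=0x6e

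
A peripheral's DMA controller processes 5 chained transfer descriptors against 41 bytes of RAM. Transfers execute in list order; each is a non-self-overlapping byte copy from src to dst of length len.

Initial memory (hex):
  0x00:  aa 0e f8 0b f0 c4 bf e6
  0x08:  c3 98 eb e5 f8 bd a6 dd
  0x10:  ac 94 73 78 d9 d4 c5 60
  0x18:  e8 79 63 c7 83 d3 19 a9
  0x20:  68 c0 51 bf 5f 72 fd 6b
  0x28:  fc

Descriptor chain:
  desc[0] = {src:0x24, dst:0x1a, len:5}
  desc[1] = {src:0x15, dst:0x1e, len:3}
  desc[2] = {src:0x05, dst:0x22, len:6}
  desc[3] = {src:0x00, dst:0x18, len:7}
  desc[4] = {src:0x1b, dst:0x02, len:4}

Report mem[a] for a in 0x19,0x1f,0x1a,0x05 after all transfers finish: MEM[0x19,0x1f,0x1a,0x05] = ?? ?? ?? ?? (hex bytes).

MEM[0x19,0x1f,0x1a,0x05] = 0e c5 f8 bf

D0: mem[0x1a..0x1e] <- [5f 72 fd 6b fc]
D1: mem[0x1e..0x20] <- [d4 c5 60]
D2: mem[0x22..0x27] <- [c4 bf e6 c3 98 eb]
D3: mem[0x18..0x1e] <- [aa 0e f8 0b f0 c4 bf]
D4: mem[0x02..0x05] <- [0b f0 c4 bf]
query mem[0x19]=0x0e, mem[0x1f]=0xc5, mem[0x1a]=0xf8, mem[0x05]=0xbf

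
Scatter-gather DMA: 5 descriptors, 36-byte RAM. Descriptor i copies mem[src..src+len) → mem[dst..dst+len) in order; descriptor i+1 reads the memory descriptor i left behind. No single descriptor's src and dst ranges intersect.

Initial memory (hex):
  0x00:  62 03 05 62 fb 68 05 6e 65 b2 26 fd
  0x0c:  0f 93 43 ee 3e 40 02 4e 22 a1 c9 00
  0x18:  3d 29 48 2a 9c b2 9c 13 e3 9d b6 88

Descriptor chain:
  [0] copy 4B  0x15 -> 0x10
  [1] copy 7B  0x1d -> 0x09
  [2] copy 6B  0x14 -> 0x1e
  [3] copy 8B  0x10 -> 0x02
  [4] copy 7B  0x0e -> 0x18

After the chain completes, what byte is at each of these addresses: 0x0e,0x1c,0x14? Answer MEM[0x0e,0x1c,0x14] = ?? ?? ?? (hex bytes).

[0] 0x15->0x10 len=4 : a1 c9 00 3d
[1] 0x1d->0x09 len=7 : b2 9c 13 e3 9d b6 88
[2] 0x14->0x1e len=6 : 22 a1 c9 00 3d 29
[3] 0x10->0x02 len=8 : a1 c9 00 3d 22 a1 c9 00
[4] 0x0e->0x18 len=7 : b6 88 a1 c9 00 3d 22
query mem[0x0e]=0xb6, mem[0x1c]=0x00, mem[0x14]=0x22

MEM[0x0e,0x1c,0x14] = b6 00 22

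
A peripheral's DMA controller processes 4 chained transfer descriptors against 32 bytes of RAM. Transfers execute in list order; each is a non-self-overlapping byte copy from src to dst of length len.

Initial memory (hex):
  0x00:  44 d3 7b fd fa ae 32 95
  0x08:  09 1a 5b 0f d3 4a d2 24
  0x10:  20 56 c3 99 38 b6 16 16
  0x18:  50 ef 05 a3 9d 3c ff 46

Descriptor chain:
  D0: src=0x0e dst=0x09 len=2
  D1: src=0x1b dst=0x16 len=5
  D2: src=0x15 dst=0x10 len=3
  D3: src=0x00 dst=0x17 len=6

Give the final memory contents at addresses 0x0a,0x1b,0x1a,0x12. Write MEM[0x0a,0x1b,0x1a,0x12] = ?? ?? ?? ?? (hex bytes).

  after D0: wrote 2B at 0x09 = d224
  after D1: wrote 5B at 0x16 = a39d3cff46
  after D2: wrote 3B at 0x10 = b6a39d
  after D3: wrote 6B at 0x17 = 44d37bfdfaae
query mem[0x0a]=0x24, mem[0x1b]=0xfa, mem[0x1a]=0xfd, mem[0x12]=0x9d

MEM[0x0a,0x1b,0x1a,0x12] = 24 fa fd 9d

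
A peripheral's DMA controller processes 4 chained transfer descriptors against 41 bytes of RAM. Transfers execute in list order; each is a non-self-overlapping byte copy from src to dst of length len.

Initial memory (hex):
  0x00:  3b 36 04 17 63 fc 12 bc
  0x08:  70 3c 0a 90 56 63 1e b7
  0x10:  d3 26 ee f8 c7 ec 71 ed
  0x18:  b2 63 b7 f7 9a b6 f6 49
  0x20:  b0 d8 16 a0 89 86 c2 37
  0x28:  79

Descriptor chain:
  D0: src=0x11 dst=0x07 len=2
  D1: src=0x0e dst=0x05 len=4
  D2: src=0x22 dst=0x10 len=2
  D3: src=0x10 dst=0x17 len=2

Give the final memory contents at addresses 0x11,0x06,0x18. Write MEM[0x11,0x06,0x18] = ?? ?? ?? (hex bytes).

  after D0: wrote 2B at 0x07 = 26ee
  after D1: wrote 4B at 0x05 = 1eb7d326
  after D2: wrote 2B at 0x10 = 16a0
  after D3: wrote 2B at 0x17 = 16a0
query mem[0x11]=0xa0, mem[0x06]=0xb7, mem[0x18]=0xa0

MEM[0x11,0x06,0x18] = a0 b7 a0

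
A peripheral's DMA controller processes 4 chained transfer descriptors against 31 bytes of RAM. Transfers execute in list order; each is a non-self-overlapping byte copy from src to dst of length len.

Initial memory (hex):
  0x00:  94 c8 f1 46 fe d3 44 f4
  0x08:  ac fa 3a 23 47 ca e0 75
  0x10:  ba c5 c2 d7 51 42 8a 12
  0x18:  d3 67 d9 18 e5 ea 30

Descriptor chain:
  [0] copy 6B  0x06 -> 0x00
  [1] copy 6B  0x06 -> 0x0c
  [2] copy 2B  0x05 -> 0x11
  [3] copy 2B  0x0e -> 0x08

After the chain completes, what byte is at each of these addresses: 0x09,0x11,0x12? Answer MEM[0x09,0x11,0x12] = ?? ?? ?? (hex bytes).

  after D0: wrote 6B at 0x00 = 44f4acfa3a23
  after D1: wrote 6B at 0x0c = 44f4acfa3a23
  after D2: wrote 2B at 0x11 = 2344
  after D3: wrote 2B at 0x08 = acfa
query mem[0x09]=0xfa, mem[0x11]=0x23, mem[0x12]=0x44

MEM[0x09,0x11,0x12] = fa 23 44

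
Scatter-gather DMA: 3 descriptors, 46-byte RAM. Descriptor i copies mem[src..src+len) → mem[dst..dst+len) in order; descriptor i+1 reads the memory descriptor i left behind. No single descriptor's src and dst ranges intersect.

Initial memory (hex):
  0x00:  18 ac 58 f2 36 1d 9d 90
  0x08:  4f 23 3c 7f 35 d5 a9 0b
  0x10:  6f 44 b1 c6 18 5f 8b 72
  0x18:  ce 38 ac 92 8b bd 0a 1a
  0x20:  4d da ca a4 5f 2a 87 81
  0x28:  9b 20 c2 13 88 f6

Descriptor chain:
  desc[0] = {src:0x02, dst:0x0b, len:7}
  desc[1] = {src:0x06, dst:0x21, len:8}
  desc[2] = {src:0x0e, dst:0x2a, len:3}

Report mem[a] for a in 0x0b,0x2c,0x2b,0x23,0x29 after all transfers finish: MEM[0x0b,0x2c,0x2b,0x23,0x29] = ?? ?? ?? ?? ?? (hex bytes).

D0: mem[0x0b..0x11] <- [58 f2 36 1d 9d 90 4f]
D1: mem[0x21..0x28] <- [9d 90 4f 23 3c 58 f2 36]
D2: mem[0x2a..0x2c] <- [1d 9d 90]
query mem[0x0b]=0x58, mem[0x2c]=0x90, mem[0x2b]=0x9d, mem[0x23]=0x4f, mem[0x29]=0x20

MEM[0x0b,0x2c,0x2b,0x23,0x29] = 58 90 9d 4f 20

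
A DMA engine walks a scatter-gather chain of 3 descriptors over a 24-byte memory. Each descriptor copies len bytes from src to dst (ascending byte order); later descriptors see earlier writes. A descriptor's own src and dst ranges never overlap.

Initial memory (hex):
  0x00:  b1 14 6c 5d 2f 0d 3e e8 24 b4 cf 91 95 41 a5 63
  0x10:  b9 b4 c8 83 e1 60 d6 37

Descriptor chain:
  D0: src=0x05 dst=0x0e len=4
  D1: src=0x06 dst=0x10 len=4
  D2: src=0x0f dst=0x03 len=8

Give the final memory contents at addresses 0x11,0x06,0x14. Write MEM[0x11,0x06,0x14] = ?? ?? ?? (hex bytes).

[0] 0x05->0x0e len=4 : 0d 3e e8 24
[1] 0x06->0x10 len=4 : 3e e8 24 b4
[2] 0x0f->0x03 len=8 : 3e 3e e8 24 b4 e1 60 d6
query mem[0x11]=0xe8, mem[0x06]=0x24, mem[0x14]=0xe1

MEM[0x11,0x06,0x14] = e8 24 e1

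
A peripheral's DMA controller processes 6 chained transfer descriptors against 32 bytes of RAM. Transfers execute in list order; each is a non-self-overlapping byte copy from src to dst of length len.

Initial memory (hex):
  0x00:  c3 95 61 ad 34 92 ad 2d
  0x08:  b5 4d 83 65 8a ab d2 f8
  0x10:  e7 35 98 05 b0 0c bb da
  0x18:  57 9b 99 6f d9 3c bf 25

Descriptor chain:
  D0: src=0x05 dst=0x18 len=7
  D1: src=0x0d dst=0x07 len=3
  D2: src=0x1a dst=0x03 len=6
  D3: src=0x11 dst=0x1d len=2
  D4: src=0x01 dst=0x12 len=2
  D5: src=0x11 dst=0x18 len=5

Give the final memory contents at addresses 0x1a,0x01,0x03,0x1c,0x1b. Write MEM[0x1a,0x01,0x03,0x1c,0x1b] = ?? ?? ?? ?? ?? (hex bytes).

D0: mem[0x18..0x1e] <- [92 ad 2d b5 4d 83 65]
D1: mem[0x07..0x09] <- [ab d2 f8]
D2: mem[0x03..0x08] <- [2d b5 4d 83 65 25]
D3: mem[0x1d..0x1e] <- [35 98]
D4: mem[0x12..0x13] <- [95 61]
D5: mem[0x18..0x1c] <- [35 95 61 b0 0c]
query mem[0x1a]=0x61, mem[0x01]=0x95, mem[0x03]=0x2d, mem[0x1c]=0x0c, mem[0x1b]=0xb0

MEM[0x1a,0x01,0x03,0x1c,0x1b] = 61 95 2d 0c b0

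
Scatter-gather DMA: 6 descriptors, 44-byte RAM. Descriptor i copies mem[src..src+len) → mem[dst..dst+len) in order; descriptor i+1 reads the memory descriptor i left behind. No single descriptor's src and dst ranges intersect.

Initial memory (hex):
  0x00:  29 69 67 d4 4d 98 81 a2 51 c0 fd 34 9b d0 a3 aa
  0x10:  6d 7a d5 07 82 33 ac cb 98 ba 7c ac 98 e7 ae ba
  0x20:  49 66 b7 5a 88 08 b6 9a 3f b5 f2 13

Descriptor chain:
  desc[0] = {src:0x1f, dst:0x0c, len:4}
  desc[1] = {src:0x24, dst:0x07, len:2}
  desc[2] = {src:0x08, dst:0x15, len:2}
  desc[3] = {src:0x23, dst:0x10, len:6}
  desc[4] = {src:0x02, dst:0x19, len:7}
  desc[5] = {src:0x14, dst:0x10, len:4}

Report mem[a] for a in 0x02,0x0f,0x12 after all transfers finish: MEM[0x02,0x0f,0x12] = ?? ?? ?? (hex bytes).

D0: mem[0x0c..0x0f] <- [ba 49 66 b7]
D1: mem[0x07..0x08] <- [88 08]
D2: mem[0x15..0x16] <- [08 c0]
D3: mem[0x10..0x15] <- [5a 88 08 b6 9a 3f]
D4: mem[0x19..0x1f] <- [67 d4 4d 98 81 88 08]
D5: mem[0x10..0x13] <- [9a 3f c0 cb]
query mem[0x02]=0x67, mem[0x0f]=0xb7, mem[0x12]=0xc0

MEM[0x02,0x0f,0x12] = 67 b7 c0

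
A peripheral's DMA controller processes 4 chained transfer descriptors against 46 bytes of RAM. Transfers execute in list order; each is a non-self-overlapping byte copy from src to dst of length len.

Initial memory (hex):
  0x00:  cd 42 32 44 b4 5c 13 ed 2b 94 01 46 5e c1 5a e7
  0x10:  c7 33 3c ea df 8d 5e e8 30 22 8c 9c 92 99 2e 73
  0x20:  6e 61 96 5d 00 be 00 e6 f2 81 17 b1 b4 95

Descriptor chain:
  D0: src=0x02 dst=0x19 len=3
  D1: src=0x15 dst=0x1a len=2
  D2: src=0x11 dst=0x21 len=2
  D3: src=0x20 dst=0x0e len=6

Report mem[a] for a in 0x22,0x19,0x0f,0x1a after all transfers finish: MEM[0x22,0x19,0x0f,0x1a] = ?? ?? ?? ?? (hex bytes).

D0: mem[0x19..0x1b] <- [32 44 b4]
D1: mem[0x1a..0x1b] <- [8d 5e]
D2: mem[0x21..0x22] <- [33 3c]
D3: mem[0x0e..0x13] <- [6e 33 3c 5d 00 be]
query mem[0x22]=0x3c, mem[0x19]=0x32, mem[0x0f]=0x33, mem[0x1a]=0x8d

MEM[0x22,0x19,0x0f,0x1a] = 3c 32 33 8d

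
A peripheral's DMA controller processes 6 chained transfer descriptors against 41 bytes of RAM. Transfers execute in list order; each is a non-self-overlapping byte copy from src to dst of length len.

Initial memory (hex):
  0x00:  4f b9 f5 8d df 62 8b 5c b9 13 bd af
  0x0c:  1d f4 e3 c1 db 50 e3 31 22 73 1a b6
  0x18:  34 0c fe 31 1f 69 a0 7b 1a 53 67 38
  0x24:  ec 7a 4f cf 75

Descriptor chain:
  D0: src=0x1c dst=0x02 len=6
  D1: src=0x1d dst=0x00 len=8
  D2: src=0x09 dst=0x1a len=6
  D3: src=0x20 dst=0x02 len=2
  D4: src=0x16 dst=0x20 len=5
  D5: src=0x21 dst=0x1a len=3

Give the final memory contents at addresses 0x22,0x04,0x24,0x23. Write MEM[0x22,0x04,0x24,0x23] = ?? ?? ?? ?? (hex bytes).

MEM[0x22,0x04,0x24,0x23] = 34 53 13 0c

#0 dst[0x02+6] := {0x1f,0x69,0xa0,0x7b,0x1a,0x53}
#1 dst[0x00+8] := {0x69,0xa0,0x7b,0x1a,0x53,0x67,0x38,0xec}
#2 dst[0x1a+6] := {0x13,0xbd,0xaf,0x1d,0xf4,0xe3}
#3 dst[0x02+2] := {0x1a,0x53}
#4 dst[0x20+5] := {0x1a,0xb6,0x34,0x0c,0x13}
#5 dst[0x1a+3] := {0xb6,0x34,0x0c}
query mem[0x22]=0x34, mem[0x04]=0x53, mem[0x24]=0x13, mem[0x23]=0x0c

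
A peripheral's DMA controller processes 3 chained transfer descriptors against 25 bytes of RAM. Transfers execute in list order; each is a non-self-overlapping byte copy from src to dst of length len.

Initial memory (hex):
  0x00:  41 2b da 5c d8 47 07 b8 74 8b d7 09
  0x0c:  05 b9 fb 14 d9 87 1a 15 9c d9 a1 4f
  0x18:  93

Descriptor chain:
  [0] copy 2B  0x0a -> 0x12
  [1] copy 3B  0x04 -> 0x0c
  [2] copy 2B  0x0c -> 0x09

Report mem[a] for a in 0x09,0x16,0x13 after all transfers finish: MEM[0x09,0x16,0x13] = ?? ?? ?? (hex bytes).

MEM[0x09,0x16,0x13] = d8 a1 09

D0: mem[0x12..0x13] <- [d7 09]
D1: mem[0x0c..0x0e] <- [d8 47 07]
D2: mem[0x09..0x0a] <- [d8 47]
query mem[0x09]=0xd8, mem[0x16]=0xa1, mem[0x13]=0x09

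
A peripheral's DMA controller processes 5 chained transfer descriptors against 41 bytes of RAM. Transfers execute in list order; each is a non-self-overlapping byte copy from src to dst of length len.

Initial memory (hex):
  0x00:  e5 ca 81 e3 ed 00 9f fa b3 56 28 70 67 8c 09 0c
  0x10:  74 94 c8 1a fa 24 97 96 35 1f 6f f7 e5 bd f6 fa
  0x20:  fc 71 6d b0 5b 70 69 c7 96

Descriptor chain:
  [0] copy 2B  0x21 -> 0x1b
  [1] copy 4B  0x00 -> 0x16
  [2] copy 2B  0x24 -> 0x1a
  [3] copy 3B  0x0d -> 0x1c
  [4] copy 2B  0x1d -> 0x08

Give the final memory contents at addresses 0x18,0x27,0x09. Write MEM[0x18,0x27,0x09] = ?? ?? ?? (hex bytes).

  after D0: wrote 2B at 0x1b = 716d
  after D1: wrote 4B at 0x16 = e5ca81e3
  after D2: wrote 2B at 0x1a = 5b70
  after D3: wrote 3B at 0x1c = 8c090c
  after D4: wrote 2B at 0x08 = 090c
query mem[0x18]=0x81, mem[0x27]=0xc7, mem[0x09]=0x0c

MEM[0x18,0x27,0x09] = 81 c7 0c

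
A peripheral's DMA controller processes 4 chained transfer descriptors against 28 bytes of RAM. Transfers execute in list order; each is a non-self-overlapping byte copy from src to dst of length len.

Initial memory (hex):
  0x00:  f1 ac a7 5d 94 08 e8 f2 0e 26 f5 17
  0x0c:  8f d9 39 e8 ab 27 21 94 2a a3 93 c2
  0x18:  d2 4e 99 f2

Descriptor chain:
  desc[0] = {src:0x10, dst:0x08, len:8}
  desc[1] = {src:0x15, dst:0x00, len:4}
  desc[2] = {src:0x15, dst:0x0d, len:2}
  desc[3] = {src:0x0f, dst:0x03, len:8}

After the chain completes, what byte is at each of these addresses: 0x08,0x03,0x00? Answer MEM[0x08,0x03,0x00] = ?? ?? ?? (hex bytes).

MEM[0x08,0x03,0x00] = 2a c2 a3

D0: mem[0x08..0x0f] <- [ab 27 21 94 2a a3 93 c2]
D1: mem[0x00..0x03] <- [a3 93 c2 d2]
D2: mem[0x0d..0x0e] <- [a3 93]
D3: mem[0x03..0x0a] <- [c2 ab 27 21 94 2a a3 93]
query mem[0x08]=0x2a, mem[0x03]=0xc2, mem[0x00]=0xa3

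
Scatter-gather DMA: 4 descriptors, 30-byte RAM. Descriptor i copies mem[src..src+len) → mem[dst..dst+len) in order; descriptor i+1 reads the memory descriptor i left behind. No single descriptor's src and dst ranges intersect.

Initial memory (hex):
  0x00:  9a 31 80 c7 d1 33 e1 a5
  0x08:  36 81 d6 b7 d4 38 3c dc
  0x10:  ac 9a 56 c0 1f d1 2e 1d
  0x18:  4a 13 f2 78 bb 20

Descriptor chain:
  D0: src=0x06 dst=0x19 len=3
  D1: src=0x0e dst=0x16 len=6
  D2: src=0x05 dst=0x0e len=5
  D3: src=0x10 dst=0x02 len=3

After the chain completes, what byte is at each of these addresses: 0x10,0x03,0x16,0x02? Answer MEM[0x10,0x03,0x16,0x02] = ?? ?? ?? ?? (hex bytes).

#0 dst[0x19+3] := {0xe1,0xa5,0x36}
#1 dst[0x16+6] := {0x3c,0xdc,0xac,0x9a,0x56,0xc0}
#2 dst[0x0e+5] := {0x33,0xe1,0xa5,0x36,0x81}
#3 dst[0x02+3] := {0xa5,0x36,0x81}
query mem[0x10]=0xa5, mem[0x03]=0x36, mem[0x16]=0x3c, mem[0x02]=0xa5

MEM[0x10,0x03,0x16,0x02] = a5 36 3c a5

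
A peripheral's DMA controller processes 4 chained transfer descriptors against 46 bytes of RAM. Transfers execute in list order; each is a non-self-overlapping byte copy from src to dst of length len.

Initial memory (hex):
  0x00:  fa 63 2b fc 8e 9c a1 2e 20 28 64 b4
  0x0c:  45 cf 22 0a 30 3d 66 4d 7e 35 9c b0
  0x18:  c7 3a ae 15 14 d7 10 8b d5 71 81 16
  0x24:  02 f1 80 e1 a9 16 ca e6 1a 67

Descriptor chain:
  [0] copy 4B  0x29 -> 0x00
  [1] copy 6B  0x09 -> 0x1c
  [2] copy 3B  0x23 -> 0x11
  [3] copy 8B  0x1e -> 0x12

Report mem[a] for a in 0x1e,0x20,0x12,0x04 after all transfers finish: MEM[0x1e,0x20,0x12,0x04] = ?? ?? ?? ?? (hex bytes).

D0: mem[0x00..0x03] <- [16 ca e6 1a]
D1: mem[0x1c..0x21] <- [28 64 b4 45 cf 22]
D2: mem[0x11..0x13] <- [16 02 f1]
D3: mem[0x12..0x19] <- [b4 45 cf 22 81 16 02 f1]
query mem[0x1e]=0xb4, mem[0x20]=0xcf, mem[0x12]=0xb4, mem[0x04]=0x8e

MEM[0x1e,0x20,0x12,0x04] = b4 cf b4 8e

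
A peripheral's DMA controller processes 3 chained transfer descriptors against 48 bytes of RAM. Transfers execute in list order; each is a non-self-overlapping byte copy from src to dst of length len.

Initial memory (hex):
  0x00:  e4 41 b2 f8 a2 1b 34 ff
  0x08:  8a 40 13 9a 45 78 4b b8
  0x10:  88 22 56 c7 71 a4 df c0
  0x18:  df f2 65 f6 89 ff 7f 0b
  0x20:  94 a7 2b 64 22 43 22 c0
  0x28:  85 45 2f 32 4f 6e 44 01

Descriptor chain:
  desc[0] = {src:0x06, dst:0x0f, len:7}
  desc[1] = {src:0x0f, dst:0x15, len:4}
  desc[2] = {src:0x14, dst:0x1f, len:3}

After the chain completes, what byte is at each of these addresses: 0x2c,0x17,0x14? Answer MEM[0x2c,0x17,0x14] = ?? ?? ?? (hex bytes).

MEM[0x2c,0x17,0x14] = 4f 8a 9a

[0] 0x06->0x0f len=7 : 34 ff 8a 40 13 9a 45
[1] 0x0f->0x15 len=4 : 34 ff 8a 40
[2] 0x14->0x1f len=3 : 9a 34 ff
query mem[0x2c]=0x4f, mem[0x17]=0x8a, mem[0x14]=0x9a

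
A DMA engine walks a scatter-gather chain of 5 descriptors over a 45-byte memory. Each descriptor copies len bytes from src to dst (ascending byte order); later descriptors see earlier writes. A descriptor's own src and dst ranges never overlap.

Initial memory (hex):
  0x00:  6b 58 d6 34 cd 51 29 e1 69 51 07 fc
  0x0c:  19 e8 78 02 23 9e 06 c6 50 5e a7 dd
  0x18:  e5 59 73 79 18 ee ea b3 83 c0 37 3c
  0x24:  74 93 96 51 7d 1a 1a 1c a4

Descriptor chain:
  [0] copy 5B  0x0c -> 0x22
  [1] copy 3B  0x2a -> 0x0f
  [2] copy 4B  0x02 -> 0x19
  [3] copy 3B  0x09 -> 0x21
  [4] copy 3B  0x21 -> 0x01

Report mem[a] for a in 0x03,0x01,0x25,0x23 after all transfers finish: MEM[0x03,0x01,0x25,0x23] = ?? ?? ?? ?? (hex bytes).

MEM[0x03,0x01,0x25,0x23] = fc 51 02 fc

#0 dst[0x22+5] := {0x19,0xe8,0x78,0x02,0x23}
#1 dst[0x0f+3] := {0x1a,0x1c,0xa4}
#2 dst[0x19+4] := {0xd6,0x34,0xcd,0x51}
#3 dst[0x21+3] := {0x51,0x07,0xfc}
#4 dst[0x01+3] := {0x51,0x07,0xfc}
query mem[0x03]=0xfc, mem[0x01]=0x51, mem[0x25]=0x02, mem[0x23]=0xfc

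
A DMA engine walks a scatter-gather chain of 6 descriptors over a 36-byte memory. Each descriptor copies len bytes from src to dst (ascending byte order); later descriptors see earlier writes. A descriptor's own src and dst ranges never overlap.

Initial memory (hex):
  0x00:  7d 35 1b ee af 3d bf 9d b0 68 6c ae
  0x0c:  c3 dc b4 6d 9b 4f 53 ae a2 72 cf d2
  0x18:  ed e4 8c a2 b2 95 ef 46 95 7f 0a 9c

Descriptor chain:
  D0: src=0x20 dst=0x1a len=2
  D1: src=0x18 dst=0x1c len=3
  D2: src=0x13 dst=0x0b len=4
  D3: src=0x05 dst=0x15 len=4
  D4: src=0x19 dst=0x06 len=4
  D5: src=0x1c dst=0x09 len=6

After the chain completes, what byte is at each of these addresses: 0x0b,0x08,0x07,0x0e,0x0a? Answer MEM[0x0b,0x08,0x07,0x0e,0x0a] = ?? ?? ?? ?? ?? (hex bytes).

D0: mem[0x1a..0x1b] <- [95 7f]
D1: mem[0x1c..0x1e] <- [ed e4 95]
D2: mem[0x0b..0x0e] <- [ae a2 72 cf]
D3: mem[0x15..0x18] <- [3d bf 9d b0]
D4: mem[0x06..0x09] <- [e4 95 7f ed]
D5: mem[0x09..0x0e] <- [ed e4 95 46 95 7f]
query mem[0x0b]=0x95, mem[0x08]=0x7f, mem[0x07]=0x95, mem[0x0e]=0x7f, mem[0x0a]=0xe4

MEM[0x0b,0x08,0x07,0x0e,0x0a] = 95 7f 95 7f e4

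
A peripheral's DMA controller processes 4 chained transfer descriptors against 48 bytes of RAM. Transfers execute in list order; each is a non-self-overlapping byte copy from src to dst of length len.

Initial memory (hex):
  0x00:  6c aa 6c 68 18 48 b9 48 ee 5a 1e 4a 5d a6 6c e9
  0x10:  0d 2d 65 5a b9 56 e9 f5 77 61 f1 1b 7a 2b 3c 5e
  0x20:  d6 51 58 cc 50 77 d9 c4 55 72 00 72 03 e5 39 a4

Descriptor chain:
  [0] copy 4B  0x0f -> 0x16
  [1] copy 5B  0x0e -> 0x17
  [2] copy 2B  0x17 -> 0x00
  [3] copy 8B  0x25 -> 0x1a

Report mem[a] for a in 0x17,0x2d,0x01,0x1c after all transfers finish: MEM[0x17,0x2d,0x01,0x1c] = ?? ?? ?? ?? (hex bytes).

MEM[0x17,0x2d,0x01,0x1c] = 6c e5 e9 c4

#0 dst[0x16+4] := {0xe9,0x0d,0x2d,0x65}
#1 dst[0x17+5] := {0x6c,0xe9,0x0d,0x2d,0x65}
#2 dst[0x00+2] := {0x6c,0xe9}
#3 dst[0x1a+8] := {0x77,0xd9,0xc4,0x55,0x72,0x00,0x72,0x03}
query mem[0x17]=0x6c, mem[0x2d]=0xe5, mem[0x01]=0xe9, mem[0x1c]=0xc4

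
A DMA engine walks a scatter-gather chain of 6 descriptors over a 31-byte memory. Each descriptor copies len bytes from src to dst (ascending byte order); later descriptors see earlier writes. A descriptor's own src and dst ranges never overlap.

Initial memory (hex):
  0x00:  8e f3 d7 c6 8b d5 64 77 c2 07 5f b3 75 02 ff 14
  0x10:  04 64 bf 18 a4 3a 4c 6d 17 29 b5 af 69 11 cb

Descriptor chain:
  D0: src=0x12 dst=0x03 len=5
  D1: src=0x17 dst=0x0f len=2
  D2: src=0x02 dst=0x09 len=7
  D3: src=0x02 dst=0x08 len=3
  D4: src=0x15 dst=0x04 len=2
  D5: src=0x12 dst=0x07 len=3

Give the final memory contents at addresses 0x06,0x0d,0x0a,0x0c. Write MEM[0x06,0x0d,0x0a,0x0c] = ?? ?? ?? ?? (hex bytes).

MEM[0x06,0x0d,0x0a,0x0c] = 3a 3a 18 a4

[0] 0x12->0x03 len=5 : bf 18 a4 3a 4c
[1] 0x17->0x0f len=2 : 6d 17
[2] 0x02->0x09 len=7 : d7 bf 18 a4 3a 4c c2
[3] 0x02->0x08 len=3 : d7 bf 18
[4] 0x15->0x04 len=2 : 3a 4c
[5] 0x12->0x07 len=3 : bf 18 a4
query mem[0x06]=0x3a, mem[0x0d]=0x3a, mem[0x0a]=0x18, mem[0x0c]=0xa4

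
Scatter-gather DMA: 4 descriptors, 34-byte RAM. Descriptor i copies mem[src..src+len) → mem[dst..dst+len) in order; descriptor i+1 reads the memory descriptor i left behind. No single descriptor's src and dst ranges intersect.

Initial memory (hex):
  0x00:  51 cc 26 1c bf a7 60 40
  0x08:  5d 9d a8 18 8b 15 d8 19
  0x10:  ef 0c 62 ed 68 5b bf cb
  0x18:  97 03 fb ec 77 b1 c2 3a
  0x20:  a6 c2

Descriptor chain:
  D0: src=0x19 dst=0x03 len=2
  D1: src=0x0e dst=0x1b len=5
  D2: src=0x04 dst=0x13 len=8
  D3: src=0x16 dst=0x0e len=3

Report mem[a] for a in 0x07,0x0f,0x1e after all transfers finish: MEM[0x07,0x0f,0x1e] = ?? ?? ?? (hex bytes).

MEM[0x07,0x0f,0x1e] = 40 5d 0c

D0: mem[0x03..0x04] <- [03 fb]
D1: mem[0x1b..0x1f] <- [d8 19 ef 0c 62]
D2: mem[0x13..0x1a] <- [fb a7 60 40 5d 9d a8 18]
D3: mem[0x0e..0x10] <- [40 5d 9d]
query mem[0x07]=0x40, mem[0x0f]=0x5d, mem[0x1e]=0x0c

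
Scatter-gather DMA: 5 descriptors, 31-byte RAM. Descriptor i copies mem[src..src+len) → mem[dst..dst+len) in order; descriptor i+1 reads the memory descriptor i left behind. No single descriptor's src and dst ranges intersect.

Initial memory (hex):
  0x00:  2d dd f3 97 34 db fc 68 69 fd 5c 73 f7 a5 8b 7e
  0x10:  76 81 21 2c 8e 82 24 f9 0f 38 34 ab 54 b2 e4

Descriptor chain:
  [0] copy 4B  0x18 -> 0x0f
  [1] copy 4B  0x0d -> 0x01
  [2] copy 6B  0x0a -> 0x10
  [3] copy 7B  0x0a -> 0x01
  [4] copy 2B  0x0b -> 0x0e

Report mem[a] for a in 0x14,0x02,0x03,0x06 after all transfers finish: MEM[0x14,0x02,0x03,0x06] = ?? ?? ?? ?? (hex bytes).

MEM[0x14,0x02,0x03,0x06] = 8b 73 f7 0f

D0: mem[0x0f..0x12] <- [0f 38 34 ab]
D1: mem[0x01..0x04] <- [a5 8b 0f 38]
D2: mem[0x10..0x15] <- [5c 73 f7 a5 8b 0f]
D3: mem[0x01..0x07] <- [5c 73 f7 a5 8b 0f 5c]
D4: mem[0x0e..0x0f] <- [73 f7]
query mem[0x14]=0x8b, mem[0x02]=0x73, mem[0x03]=0xf7, mem[0x06]=0x0f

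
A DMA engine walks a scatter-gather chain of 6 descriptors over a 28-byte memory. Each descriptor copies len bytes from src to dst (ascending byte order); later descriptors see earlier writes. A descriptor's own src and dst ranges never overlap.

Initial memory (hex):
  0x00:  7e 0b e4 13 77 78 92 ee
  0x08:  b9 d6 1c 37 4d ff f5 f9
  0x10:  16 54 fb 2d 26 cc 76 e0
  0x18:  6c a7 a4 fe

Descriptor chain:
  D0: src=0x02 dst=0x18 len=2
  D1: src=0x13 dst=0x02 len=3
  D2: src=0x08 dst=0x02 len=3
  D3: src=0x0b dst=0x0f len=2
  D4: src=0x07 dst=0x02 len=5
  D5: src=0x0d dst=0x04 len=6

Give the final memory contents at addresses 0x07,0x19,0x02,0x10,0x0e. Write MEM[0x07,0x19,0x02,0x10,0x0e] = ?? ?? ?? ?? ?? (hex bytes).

MEM[0x07,0x19,0x02,0x10,0x0e] = 4d 13 ee 4d f5

[0] 0x02->0x18 len=2 : e4 13
[1] 0x13->0x02 len=3 : 2d 26 cc
[2] 0x08->0x02 len=3 : b9 d6 1c
[3] 0x0b->0x0f len=2 : 37 4d
[4] 0x07->0x02 len=5 : ee b9 d6 1c 37
[5] 0x0d->0x04 len=6 : ff f5 37 4d 54 fb
query mem[0x07]=0x4d, mem[0x19]=0x13, mem[0x02]=0xee, mem[0x10]=0x4d, mem[0x0e]=0xf5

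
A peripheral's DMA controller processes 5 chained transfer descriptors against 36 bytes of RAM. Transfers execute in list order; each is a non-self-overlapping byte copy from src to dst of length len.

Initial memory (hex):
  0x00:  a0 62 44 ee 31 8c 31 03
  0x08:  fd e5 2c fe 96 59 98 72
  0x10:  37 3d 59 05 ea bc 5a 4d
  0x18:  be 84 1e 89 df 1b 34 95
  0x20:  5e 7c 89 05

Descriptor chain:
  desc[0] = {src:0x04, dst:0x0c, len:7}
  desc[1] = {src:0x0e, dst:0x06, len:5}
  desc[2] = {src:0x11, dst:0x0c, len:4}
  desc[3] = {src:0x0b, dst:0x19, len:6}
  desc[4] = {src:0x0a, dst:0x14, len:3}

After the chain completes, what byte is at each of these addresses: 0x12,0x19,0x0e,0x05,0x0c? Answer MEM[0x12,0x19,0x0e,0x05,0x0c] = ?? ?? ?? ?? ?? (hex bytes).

MEM[0x12,0x19,0x0e,0x05,0x0c] = 2c fe 05 8c e5

#0 dst[0x0c+7] := {0x31,0x8c,0x31,0x03,0xfd,0xe5,0x2c}
#1 dst[0x06+5] := {0x31,0x03,0xfd,0xe5,0x2c}
#2 dst[0x0c+4] := {0xe5,0x2c,0x05,0xea}
#3 dst[0x19+6] := {0xfe,0xe5,0x2c,0x05,0xea,0xfd}
#4 dst[0x14+3] := {0x2c,0xfe,0xe5}
query mem[0x12]=0x2c, mem[0x19]=0xfe, mem[0x0e]=0x05, mem[0x05]=0x8c, mem[0x0c]=0xe5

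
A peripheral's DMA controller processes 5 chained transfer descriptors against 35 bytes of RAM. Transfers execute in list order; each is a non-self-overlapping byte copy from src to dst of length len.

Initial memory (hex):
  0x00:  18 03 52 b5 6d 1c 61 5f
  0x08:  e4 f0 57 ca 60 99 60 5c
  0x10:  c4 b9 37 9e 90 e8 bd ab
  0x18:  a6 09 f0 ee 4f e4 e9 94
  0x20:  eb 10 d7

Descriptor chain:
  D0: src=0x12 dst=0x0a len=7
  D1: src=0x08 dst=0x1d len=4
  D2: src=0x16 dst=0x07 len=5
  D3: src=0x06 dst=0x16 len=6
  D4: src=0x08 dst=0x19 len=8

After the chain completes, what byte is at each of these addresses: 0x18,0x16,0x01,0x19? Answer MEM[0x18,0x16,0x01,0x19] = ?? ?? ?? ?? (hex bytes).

MEM[0x18,0x16,0x01,0x19] = ab 61 03 ab

D0: mem[0x0a..0x10] <- [37 9e 90 e8 bd ab a6]
D1: mem[0x1d..0x20] <- [e4 f0 37 9e]
D2: mem[0x07..0x0b] <- [bd ab a6 09 f0]
D3: mem[0x16..0x1b] <- [61 bd ab a6 09 f0]
D4: mem[0x19..0x20] <- [ab a6 09 f0 90 e8 bd ab]
query mem[0x18]=0xab, mem[0x16]=0x61, mem[0x01]=0x03, mem[0x19]=0xab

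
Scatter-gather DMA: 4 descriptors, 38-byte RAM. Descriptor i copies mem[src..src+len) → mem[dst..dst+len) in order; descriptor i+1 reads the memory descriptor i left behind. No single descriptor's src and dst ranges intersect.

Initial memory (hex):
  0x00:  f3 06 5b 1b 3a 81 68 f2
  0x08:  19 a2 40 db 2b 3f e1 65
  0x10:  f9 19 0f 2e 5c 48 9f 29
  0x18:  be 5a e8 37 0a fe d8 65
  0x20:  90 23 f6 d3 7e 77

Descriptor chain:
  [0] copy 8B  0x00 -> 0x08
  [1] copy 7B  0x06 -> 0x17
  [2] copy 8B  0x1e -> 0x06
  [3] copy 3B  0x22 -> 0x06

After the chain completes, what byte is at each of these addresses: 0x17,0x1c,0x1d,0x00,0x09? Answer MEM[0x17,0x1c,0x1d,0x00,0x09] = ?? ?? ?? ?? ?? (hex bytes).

[0] 0x00->0x08 len=8 : f3 06 5b 1b 3a 81 68 f2
[1] 0x06->0x17 len=7 : 68 f2 f3 06 5b 1b 3a
[2] 0x1e->0x06 len=8 : d8 65 90 23 f6 d3 7e 77
[3] 0x22->0x06 len=3 : f6 d3 7e
query mem[0x17]=0x68, mem[0x1c]=0x1b, mem[0x1d]=0x3a, mem[0x00]=0xf3, mem[0x09]=0x23

MEM[0x17,0x1c,0x1d,0x00,0x09] = 68 1b 3a f3 23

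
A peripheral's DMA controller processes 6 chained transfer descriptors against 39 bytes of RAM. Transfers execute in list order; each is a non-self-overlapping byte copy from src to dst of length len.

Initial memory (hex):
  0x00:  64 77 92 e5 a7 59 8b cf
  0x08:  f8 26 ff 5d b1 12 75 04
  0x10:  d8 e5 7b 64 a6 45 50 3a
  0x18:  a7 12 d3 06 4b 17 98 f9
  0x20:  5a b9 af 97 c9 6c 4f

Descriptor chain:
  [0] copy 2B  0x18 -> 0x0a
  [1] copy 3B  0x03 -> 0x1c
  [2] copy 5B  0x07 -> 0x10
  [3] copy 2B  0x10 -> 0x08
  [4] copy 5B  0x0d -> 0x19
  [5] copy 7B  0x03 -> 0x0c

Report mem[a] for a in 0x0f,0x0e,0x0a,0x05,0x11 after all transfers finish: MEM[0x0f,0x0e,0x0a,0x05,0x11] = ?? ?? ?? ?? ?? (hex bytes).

#0 dst[0x0a+2] := {0xa7,0x12}
#1 dst[0x1c+3] := {0xe5,0xa7,0x59}
#2 dst[0x10+5] := {0xcf,0xf8,0x26,0xa7,0x12}
#3 dst[0x08+2] := {0xcf,0xf8}
#4 dst[0x19+5] := {0x12,0x75,0x04,0xcf,0xf8}
#5 dst[0x0c+7] := {0xe5,0xa7,0x59,0x8b,0xcf,0xcf,0xf8}
query mem[0x0f]=0x8b, mem[0x0e]=0x59, mem[0x0a]=0xa7, mem[0x05]=0x59, mem[0x11]=0xcf

MEM[0x0f,0x0e,0x0a,0x05,0x11] = 8b 59 a7 59 cf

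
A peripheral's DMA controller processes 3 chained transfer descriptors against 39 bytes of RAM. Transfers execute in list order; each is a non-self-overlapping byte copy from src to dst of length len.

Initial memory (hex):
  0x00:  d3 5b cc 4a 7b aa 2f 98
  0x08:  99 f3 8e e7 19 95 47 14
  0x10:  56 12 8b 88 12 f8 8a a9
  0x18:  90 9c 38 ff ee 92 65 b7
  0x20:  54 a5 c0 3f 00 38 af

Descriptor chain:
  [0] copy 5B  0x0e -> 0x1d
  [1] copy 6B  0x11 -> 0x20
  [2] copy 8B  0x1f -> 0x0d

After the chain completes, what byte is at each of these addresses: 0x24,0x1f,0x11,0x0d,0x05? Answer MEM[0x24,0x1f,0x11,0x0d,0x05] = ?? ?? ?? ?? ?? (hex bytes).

#0 dst[0x1d+5] := {0x47,0x14,0x56,0x12,0x8b}
#1 dst[0x20+6] := {0x12,0x8b,0x88,0x12,0xf8,0x8a}
#2 dst[0x0d+8] := {0x56,0x12,0x8b,0x88,0x12,0xf8,0x8a,0xaf}
query mem[0x24]=0xf8, mem[0x1f]=0x56, mem[0x11]=0x12, mem[0x0d]=0x56, mem[0x05]=0xaa

MEM[0x24,0x1f,0x11,0x0d,0x05] = f8 56 12 56 aa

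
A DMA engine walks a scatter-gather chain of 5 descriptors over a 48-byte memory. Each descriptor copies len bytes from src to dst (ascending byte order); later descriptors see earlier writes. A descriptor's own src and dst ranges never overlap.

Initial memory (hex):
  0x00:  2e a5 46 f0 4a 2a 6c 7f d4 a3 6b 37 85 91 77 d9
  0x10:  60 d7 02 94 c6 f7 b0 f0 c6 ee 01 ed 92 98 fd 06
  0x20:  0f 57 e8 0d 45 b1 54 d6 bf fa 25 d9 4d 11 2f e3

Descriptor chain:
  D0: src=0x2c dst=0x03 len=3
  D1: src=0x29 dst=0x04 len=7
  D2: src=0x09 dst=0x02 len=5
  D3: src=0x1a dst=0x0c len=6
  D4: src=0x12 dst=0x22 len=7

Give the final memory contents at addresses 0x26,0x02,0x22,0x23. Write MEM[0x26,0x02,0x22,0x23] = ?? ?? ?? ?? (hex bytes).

  after D0: wrote 3B at 0x03 = 4d112f
  after D1: wrote 7B at 0x04 = fa25d94d112fe3
  after D2: wrote 5B at 0x02 = 2fe3378591
  after D3: wrote 6B at 0x0c = 01ed9298fd06
  after D4: wrote 7B at 0x22 = 0294c6f7b0f0c6
query mem[0x26]=0xb0, mem[0x02]=0x2f, mem[0x22]=0x02, mem[0x23]=0x94

MEM[0x26,0x02,0x22,0x23] = b0 2f 02 94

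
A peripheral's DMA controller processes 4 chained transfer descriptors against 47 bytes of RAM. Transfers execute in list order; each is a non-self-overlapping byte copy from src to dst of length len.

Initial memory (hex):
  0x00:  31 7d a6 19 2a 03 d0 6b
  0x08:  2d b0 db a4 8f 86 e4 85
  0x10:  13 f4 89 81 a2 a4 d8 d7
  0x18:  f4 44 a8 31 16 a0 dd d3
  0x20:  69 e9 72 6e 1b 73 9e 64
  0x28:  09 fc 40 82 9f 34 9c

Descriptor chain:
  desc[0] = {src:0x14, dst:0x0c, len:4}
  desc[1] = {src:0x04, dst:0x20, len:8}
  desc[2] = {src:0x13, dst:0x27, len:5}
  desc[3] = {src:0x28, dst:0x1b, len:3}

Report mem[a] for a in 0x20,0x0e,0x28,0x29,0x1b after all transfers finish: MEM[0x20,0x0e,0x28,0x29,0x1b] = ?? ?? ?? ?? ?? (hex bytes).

MEM[0x20,0x0e,0x28,0x29,0x1b] = 2a d8 a2 a4 a2

[0] 0x14->0x0c len=4 : a2 a4 d8 d7
[1] 0x04->0x20 len=8 : 2a 03 d0 6b 2d b0 db a4
[2] 0x13->0x27 len=5 : 81 a2 a4 d8 d7
[3] 0x28->0x1b len=3 : a2 a4 d8
query mem[0x20]=0x2a, mem[0x0e]=0xd8, mem[0x28]=0xa2, mem[0x29]=0xa4, mem[0x1b]=0xa2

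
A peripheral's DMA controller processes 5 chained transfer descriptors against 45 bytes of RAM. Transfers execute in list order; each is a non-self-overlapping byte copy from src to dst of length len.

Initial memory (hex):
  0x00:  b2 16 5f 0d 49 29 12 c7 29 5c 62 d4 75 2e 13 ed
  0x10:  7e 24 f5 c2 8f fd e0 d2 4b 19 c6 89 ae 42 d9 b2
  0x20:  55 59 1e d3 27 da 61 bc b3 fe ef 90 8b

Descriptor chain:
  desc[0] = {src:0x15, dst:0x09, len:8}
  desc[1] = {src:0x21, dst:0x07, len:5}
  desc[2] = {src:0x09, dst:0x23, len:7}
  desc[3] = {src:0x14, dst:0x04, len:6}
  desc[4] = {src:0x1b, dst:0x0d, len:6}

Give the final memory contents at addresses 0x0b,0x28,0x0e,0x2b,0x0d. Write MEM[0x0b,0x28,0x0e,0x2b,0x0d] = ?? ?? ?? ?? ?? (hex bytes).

MEM[0x0b,0x28,0x0e,0x2b,0x0d] = da c6 ae 90 89

D0: mem[0x09..0x10] <- [fd e0 d2 4b 19 c6 89 ae]
D1: mem[0x07..0x0b] <- [59 1e d3 27 da]
D2: mem[0x23..0x29] <- [d3 27 da 4b 19 c6 89]
D3: mem[0x04..0x09] <- [8f fd e0 d2 4b 19]
D4: mem[0x0d..0x12] <- [89 ae 42 d9 b2 55]
query mem[0x0b]=0xda, mem[0x28]=0xc6, mem[0x0e]=0xae, mem[0x2b]=0x90, mem[0x0d]=0x89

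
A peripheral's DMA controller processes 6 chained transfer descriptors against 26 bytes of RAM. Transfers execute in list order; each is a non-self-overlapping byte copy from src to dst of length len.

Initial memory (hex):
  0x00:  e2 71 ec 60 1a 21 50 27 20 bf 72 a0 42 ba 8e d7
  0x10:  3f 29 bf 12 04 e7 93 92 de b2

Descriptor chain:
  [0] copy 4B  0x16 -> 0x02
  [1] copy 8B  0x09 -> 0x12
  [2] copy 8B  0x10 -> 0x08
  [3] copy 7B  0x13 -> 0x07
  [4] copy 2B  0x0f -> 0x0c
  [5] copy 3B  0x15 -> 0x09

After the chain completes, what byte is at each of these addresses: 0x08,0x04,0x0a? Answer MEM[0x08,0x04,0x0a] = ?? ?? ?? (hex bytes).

  after D0: wrote 4B at 0x02 = 9392deb2
  after D1: wrote 8B at 0x12 = bf72a042ba8ed73f
  after D2: wrote 8B at 0x08 = 3f29bf72a042ba8e
  after D3: wrote 7B at 0x07 = 72a042ba8ed73f
  after D4: wrote 2B at 0x0c = 8e3f
  after D5: wrote 3B at 0x09 = 42ba8e
query mem[0x08]=0xa0, mem[0x04]=0xde, mem[0x0a]=0xba

MEM[0x08,0x04,0x0a] = a0 de ba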